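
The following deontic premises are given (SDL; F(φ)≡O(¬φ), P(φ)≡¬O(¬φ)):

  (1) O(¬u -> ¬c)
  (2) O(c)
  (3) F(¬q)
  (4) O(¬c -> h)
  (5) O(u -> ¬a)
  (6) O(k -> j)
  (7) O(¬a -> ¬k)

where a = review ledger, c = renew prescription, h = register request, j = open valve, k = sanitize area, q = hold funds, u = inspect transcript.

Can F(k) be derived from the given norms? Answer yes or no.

Yes

Premise 2 gives O(c).
Premise 1, O(¬u -> ¬c), contraposes to O(c -> u); with O(c) we get O(u).
From O(u) and premise 5, O(u -> ¬a), we obtain O(¬a).
Applying K to premise 7 (O(¬a -> ¬k)) and O(¬a) yields O(¬k).
Premises 3, 4, 6 do not contribute to this derivation.
So O(¬k) holds, i.e. F(k). The claim follows.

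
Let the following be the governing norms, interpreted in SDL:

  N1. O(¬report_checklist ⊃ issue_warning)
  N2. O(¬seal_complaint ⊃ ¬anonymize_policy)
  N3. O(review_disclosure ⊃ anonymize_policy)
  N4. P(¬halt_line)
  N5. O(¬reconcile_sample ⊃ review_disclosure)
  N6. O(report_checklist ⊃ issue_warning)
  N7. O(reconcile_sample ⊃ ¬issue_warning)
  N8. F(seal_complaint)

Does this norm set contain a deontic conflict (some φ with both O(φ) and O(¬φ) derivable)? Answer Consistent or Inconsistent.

By case analysis on ¬report_checklist: premise 1 gives O(¬report_checklist ⊃ issue_warning) and premise 6 gives O(report_checklist ⊃ issue_warning), so O(issue_warning) either way.
Premise 7 is O(reconcile_sample ⊃ ¬issue_warning); contrapositively O(issue_warning ⊃ ¬reconcile_sample). Since O(issue_warning) holds, K gives O(¬reconcile_sample).
From O(¬reconcile_sample) and premise 5, O(¬reconcile_sample ⊃ review_disclosure), we obtain O(review_disclosure).
With premise 3, O(review_disclosure ⊃ anonymize_policy), the K-axiom yields O(anonymize_policy).
Premise 2 is O(¬seal_complaint ⊃ ¬anonymize_policy); contrapositively O(anonymize_policy ⊃ seal_complaint). Since O(anonymize_policy) holds, K gives O(seal_complaint).
However, F(seal_complaint) at premise 8 amounts to O(¬seal_complaint).
We now have both O(seal_complaint) and O(¬seal_complaint) — seal_complaint is simultaneously obligatory and forbidden, violating the D-axiom.

Inconsistent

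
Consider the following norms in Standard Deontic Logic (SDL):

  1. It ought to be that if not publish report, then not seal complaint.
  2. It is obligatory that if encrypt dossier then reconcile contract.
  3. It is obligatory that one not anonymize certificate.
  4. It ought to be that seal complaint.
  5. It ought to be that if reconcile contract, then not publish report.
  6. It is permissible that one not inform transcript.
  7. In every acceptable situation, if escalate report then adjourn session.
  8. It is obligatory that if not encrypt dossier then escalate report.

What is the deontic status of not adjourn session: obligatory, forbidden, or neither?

From premise 4 we have O(seal_complaint).
The contrapositive of premise 1 (O(¬publish_report → ¬seal_complaint)) is O(seal_complaint → publish_report), and O(seal_complaint) is already established, so O(publish_report).
The contrapositive of premise 5 (O(reconcile_contract → ¬publish_report)) is O(publish_report → ¬reconcile_contract), and O(publish_report) is already established, so O(¬reconcile_contract).
The contrapositive of premise 2 (O(encrypt_dossier → reconcile_contract)) is O(¬reconcile_contract → ¬encrypt_dossier), and O(¬reconcile_contract) is already established, so O(¬encrypt_dossier).
From O(¬encrypt_dossier) and premise 8, O(¬encrypt_dossier → escalate_report), we obtain O(escalate_report).
Premise 7 is O(escalate_report → adjourn_session); since O(escalate_report), deontic closure gives O(adjourn_session).
Premises 3, 6 do not contribute to this derivation.
Thus O(adjourn_session), which is F(¬adjourn_session): ¬adjourn_session is forbidden.

Forbidden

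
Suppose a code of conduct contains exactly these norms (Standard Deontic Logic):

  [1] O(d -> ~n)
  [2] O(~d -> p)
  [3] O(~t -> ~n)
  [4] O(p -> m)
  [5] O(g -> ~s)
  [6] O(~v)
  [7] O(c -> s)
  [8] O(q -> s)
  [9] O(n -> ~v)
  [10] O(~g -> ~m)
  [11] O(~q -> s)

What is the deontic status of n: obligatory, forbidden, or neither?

By case analysis on q: premise 8 gives O(q -> s) and premise 11 gives O(~q -> s), so O(s) either way.
The contrapositive of premise 5 (O(g -> ~s)) is O(s -> ~g), and O(s) is already established, so O(~g).
Applying K to premise 10 (O(~g -> ~m)) and O(~g) yields O(~m).
The contrapositive of premise 4 (O(p -> m)) is O(~m -> ~p), and O(~m) is already established, so O(~p).
Premise 2, O(~d -> p), contraposes to O(~p -> d); with O(~p) we get O(d).
With premise 1, O(d -> ~n), the K-axiom yields O(~n).
Premises 3, 6, 7, 9 do not contribute to this derivation.
Thus O(~n), which is F(n): n is forbidden.

Forbidden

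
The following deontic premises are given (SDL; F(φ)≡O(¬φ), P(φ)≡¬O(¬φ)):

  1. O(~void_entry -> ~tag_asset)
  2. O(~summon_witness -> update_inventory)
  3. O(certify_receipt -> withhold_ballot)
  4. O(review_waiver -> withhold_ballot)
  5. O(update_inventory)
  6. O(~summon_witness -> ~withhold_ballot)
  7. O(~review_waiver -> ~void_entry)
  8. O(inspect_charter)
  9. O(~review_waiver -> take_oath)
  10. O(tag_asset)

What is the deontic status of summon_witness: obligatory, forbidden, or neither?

Premise 10 states O(tag_asset) outright.
The contrapositive of premise 1 (O(~void_entry -> ~tag_asset)) is O(tag_asset -> void_entry), and O(tag_asset) is already established, so O(void_entry).
Premise 7 is O(~review_waiver -> ~void_entry); contrapositively O(void_entry -> review_waiver). Since O(void_entry) holds, K gives O(review_waiver).
Premise 4 is O(review_waiver -> withhold_ballot); since O(review_waiver), deontic closure gives O(withhold_ballot).
Premise 6, O(~summon_witness -> ~withhold_ballot), contraposes to O(withhold_ballot -> summon_witness); with O(withhold_ballot) we get O(summon_witness).
Premises 2, 3, 5, 8, 9 do not contribute to this derivation.
Hence summon_witness is obligatory.

Obligatory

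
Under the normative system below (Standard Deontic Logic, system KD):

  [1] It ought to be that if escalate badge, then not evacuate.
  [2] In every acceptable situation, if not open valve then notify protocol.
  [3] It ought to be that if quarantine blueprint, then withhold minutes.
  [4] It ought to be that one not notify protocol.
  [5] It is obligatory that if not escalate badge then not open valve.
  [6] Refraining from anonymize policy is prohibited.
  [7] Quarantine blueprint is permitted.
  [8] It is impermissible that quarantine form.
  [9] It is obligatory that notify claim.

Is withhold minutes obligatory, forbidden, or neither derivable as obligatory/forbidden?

Premise 3 is O(quarantine_blueprint → withhold_minutes), but O(quarantine_blueprint) is not derivable from the premises (the permission P(quarantine_blueprint) asserts only ¬O(¬quarantine_blueprint), not O(quarantine_blueprint)), so it does not yield O(withhold_minutes).
No premise or chain of K-axiom applications forces O(withhold_minutes), and none forces O(¬withhold_minutes). So withhold_minutes is neither obligatory nor forbidden under these norms.

Neither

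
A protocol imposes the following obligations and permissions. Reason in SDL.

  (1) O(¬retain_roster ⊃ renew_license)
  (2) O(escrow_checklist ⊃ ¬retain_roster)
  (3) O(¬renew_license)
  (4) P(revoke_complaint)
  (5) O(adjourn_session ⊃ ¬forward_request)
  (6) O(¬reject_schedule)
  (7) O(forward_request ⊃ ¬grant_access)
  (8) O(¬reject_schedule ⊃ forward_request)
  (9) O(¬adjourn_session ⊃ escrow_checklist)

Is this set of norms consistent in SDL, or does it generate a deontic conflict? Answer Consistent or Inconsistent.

Premise 3 states O(¬renew_license) outright.
The contrapositive of premise 1 (O(¬retain_roster ⊃ renew_license)) is O(¬renew_license ⊃ retain_roster), and O(¬renew_license) is already established, so O(retain_roster).
The contrapositive of premise 2 (O(escrow_checklist ⊃ ¬retain_roster)) is O(retain_roster ⊃ ¬escrow_checklist), and O(retain_roster) is already established, so O(¬escrow_checklist).
The contrapositive of premise 9 (O(¬adjourn_session ⊃ escrow_checklist)) is O(¬escrow_checklist ⊃ adjourn_session), and O(¬escrow_checklist) is already established, so O(adjourn_session).
Applying K to premise 5 (O(adjourn_session ⊃ ¬forward_request)) and O(adjourn_session) yields O(¬forward_request).
Premise 8, O(¬reject_schedule ⊃ forward_request), contraposes to O(¬forward_request ⊃ reject_schedule); with O(¬forward_request) we get O(reject_schedule).
Yet premise 6 states O(¬reject_schedule).
We now have both O(reject_schedule) and O(¬reject_schedule) — reject_schedule is simultaneously obligatory and forbidden, violating the D-axiom.

Inconsistent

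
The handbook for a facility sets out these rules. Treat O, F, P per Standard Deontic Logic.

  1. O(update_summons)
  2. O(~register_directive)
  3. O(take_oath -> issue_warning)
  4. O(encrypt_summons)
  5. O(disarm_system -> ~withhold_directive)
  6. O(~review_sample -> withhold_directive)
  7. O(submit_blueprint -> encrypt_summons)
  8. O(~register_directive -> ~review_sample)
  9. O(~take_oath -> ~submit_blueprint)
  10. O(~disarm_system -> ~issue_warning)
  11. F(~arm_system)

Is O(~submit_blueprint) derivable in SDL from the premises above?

From premise 2 we have O(~register_directive).
With premise 8, O(~register_directive -> ~review_sample), the K-axiom yields O(~review_sample).
Applying K to premise 6 (O(~review_sample -> withhold_directive)) and O(~review_sample) yields O(withhold_directive).
Premise 5, O(disarm_system -> ~withhold_directive), contraposes to O(withhold_directive -> ~disarm_system); with O(withhold_directive) we get O(~disarm_system).
Applying K to premise 10 (O(~disarm_system -> ~issue_warning)) and O(~disarm_system) yields O(~issue_warning).
Premise 3, O(take_oath -> issue_warning), contraposes to O(~issue_warning -> ~take_oath); with O(~issue_warning) we get O(~take_oath).
From O(~take_oath) and premise 9, O(~take_oath -> ~submit_blueprint), we obtain O(~submit_blueprint).
Premises 1, 4, 7, 11 do not contribute to this derivation.
So O(~submit_blueprint) follows.

Yes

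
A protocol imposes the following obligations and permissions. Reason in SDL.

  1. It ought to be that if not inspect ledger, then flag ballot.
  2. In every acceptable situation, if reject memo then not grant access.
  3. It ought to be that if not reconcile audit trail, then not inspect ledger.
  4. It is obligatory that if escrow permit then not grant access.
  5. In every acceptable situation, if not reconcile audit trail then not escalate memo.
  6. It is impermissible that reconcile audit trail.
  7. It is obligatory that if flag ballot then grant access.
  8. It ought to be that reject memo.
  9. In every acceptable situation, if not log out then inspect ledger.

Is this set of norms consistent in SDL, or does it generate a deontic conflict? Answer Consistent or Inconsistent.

Inconsistent

Premise 8 states O(reject_memo) outright.
Applying K to premise 2 (O(reject_memo → ¬grant_access)) and O(reject_memo) yields O(¬grant_access).
Premise 7 is O(flag_ballot → grant_access); contrapositively O(¬grant_access → ¬flag_ballot). Since O(¬grant_access) holds, K gives O(¬flag_ballot).
The contrapositive of premise 1 (O(¬inspect_ledger → flag_ballot)) is O(¬flag_ballot → inspect_ledger), and O(¬flag_ballot) is already established, so O(inspect_ledger).
Premise 3 is O(¬reconcile_audit_trail → ¬inspect_ledger); contrapositively O(inspect_ledger → reconcile_audit_trail). Since O(inspect_ledger) holds, K gives O(reconcile_audit_trail).
Yet premise 6 is F(reconcile_audit_trail), i.e. O(¬reconcile_audit_trail).
We now have both O(reconcile_audit_trail) and O(¬reconcile_audit_trail) — reconcile_audit_trail is simultaneously obligatory and forbidden, violating the D-axiom.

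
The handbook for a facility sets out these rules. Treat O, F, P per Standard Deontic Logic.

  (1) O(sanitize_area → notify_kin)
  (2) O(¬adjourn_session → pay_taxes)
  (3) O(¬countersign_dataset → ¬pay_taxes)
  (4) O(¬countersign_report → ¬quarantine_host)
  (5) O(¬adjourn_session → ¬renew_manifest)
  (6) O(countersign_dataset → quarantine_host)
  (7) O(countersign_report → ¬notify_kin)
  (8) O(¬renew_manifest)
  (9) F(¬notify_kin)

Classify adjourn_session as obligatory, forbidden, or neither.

Obligatory

Premise 9 is F(¬notify_kin), i.e. O(notify_kin).
Premise 7 is O(countersign_report → ¬notify_kin); contrapositively O(notify_kin → ¬countersign_report). Since O(notify_kin) holds, K gives O(¬countersign_report).
From O(¬countersign_report) and premise 4, O(¬countersign_report → ¬quarantine_host), we obtain O(¬quarantine_host).
Premise 6 is O(countersign_dataset → quarantine_host); contrapositively O(¬quarantine_host → ¬countersign_dataset). Since O(¬quarantine_host) holds, K gives O(¬countersign_dataset).
From O(¬countersign_dataset) and premise 3, O(¬countersign_dataset → ¬pay_taxes), we obtain O(¬pay_taxes).
Premise 2 is O(¬adjourn_session → pay_taxes); contrapositively O(¬pay_taxes → adjourn_session). Since O(¬pay_taxes) holds, K gives O(adjourn_session).
Premises 1, 5, 8 do not contribute to this derivation.
Hence adjourn_session is obligatory.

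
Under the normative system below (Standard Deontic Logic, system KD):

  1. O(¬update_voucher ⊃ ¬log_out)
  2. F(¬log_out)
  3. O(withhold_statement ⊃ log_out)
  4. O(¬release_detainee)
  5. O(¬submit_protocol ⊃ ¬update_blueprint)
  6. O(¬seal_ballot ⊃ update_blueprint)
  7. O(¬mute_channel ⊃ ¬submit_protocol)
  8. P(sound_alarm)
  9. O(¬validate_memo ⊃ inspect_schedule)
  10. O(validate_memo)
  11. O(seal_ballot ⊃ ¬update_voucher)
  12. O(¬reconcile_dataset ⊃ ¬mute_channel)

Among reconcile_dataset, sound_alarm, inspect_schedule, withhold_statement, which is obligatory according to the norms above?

Premise 2 is F(¬log_out), i.e. O(log_out).
Premise 1 is O(¬update_voucher ⊃ ¬log_out); contrapositively O(log_out ⊃ update_voucher). Since O(log_out) holds, K gives O(update_voucher).
Premise 11, O(seal_ballot ⊃ ¬update_voucher), contraposes to O(update_voucher ⊃ ¬seal_ballot); with O(update_voucher) we get O(¬seal_ballot).
With premise 6, O(¬seal_ballot ⊃ update_blueprint), the K-axiom yields O(update_blueprint).
Premise 5 is O(¬submit_protocol ⊃ ¬update_blueprint); contrapositively O(update_blueprint ⊃ submit_protocol). Since O(update_blueprint) holds, K gives O(submit_protocol).
The contrapositive of premise 7 (O(¬mute_channel ⊃ ¬submit_protocol)) is O(submit_protocol ⊃ mute_channel), and O(submit_protocol) is already established, so O(mute_channel).
Premise 12 is O(¬reconcile_dataset ⊃ ¬mute_channel); contrapositively O(mute_channel ⊃ reconcile_dataset). Since O(mute_channel) holds, K gives O(reconcile_dataset).
So O(reconcile_dataset) holds — reconcile_dataset is obligatory. None of the other listed options is made obligatory by any chain of premises.

reconcile_dataset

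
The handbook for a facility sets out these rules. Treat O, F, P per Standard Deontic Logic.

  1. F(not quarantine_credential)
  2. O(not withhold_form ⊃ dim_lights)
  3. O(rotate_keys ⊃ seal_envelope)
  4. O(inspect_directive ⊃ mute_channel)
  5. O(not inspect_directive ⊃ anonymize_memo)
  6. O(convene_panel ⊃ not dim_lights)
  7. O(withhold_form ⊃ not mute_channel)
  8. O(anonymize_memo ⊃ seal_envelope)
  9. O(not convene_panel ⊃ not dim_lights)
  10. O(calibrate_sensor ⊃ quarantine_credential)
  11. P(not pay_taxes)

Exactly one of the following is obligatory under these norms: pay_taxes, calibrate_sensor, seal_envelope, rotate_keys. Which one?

seal_envelope

By case analysis on not convene_panel: premise 9 gives O(not convene_panel ⊃ not dim_lights) and premise 6 gives O(convene_panel ⊃ not dim_lights), so O(not dim_lights) either way.
Premise 2 is O(not withhold_form ⊃ dim_lights); contrapositively O(not dim_lights ⊃ withhold_form). Since O(not dim_lights) holds, K gives O(withhold_form).
With premise 7, O(withhold_form ⊃ not mute_channel), the K-axiom yields O(not mute_channel).
The contrapositive of premise 4 (O(inspect_directive ⊃ mute_channel)) is O(not mute_channel ⊃ not inspect_directive), and O(not mute_channel) is already established, so O(not inspect_directive).
From O(not inspect_directive) and premise 5, O(not inspect_directive ⊃ anonymize_memo), we obtain O(anonymize_memo).
Applying K to premise 8 (O(anonymize_memo ⊃ seal_envelope)) and O(anonymize_memo) yields O(seal_envelope).
So O(seal_envelope) holds — seal_envelope is obligatory. None of the other listed options is made obligatory by any chain of premises.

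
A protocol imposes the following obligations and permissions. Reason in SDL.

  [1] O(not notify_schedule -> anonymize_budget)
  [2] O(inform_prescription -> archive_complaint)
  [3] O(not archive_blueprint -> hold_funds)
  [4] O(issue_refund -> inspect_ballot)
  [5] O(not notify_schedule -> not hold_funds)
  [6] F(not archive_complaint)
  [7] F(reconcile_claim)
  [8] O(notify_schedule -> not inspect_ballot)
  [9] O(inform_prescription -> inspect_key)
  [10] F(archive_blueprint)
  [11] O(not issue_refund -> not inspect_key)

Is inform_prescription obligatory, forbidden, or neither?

Forbidden

Premise 10, F(archive_blueprint), is equivalent to O(not archive_blueprint).
From O(not archive_blueprint) and premise 3, O(not archive_blueprint -> hold_funds), we obtain O(hold_funds).
Premise 5 is O(not notify_schedule -> not hold_funds); contrapositively O(hold_funds -> notify_schedule). Since O(hold_funds) holds, K gives O(notify_schedule).
From O(notify_schedule) and premise 8, O(notify_schedule -> not inspect_ballot), we obtain O(not inspect_ballot).
Premise 4 is O(issue_refund -> inspect_ballot); contrapositively O(not inspect_ballot -> not issue_refund). Since O(not inspect_ballot) holds, K gives O(not issue_refund).
Premise 11 is O(not issue_refund -> not inspect_key); since O(not issue_refund), deontic closure gives O(not inspect_key).
Premise 9, O(inform_prescription -> inspect_key), contraposes to O(not inspect_key -> not inform_prescription); with O(not inspect_key) we get O(not inform_prescription).
Premises 1, 2, 6, 7 do not contribute to this derivation.
Thus O(not inform_prescription), which is F(inform_prescription): inform_prescription is forbidden.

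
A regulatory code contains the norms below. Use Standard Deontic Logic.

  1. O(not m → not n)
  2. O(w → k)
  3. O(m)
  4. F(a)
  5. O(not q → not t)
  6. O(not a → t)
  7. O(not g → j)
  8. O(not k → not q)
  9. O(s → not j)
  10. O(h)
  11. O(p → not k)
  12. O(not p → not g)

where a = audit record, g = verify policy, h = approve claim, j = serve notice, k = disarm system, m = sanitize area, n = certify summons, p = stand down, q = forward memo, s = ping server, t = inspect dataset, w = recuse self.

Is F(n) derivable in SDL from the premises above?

Premise 1 is O(not m → not n), but O(not m) is not derivable from the premises, so it does not yield O(not n).
No other premise forces O(not n). An ideal world satisfying every premise can still have n true, so F(n) is not derivable.

No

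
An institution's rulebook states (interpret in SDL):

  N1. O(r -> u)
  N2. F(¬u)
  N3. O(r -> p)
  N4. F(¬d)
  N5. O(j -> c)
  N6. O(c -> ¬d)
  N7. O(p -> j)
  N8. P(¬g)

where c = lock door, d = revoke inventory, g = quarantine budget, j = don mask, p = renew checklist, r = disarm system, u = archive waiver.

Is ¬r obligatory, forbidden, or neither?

F(¬d) at premise 4 means O(d).
Premise 6 is O(c -> ¬d); contrapositively O(d -> ¬c). Since O(d) holds, K gives O(¬c).
Premise 5 is O(j -> c); contrapositively O(¬c -> ¬j). Since O(¬c) holds, K gives O(¬j).
Premise 7, O(p -> j), contraposes to O(¬j -> ¬p); with O(¬j) we get O(¬p).
Premise 3 is O(r -> p); contrapositively O(¬p -> ¬r). Since O(¬p) holds, K gives O(¬r).
Premises 1, 2, 8 do not contribute to this derivation.
Hence ¬r is obligatory.

Obligatory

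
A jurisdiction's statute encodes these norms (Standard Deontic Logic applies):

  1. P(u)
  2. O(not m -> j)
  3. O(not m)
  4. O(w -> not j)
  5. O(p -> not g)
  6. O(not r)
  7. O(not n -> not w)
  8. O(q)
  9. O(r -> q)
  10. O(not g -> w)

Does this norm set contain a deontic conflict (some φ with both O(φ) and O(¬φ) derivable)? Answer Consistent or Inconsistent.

Premise 9 is O(r -> q); even if O(q) held, inferring O(r) would be affirming the consequent — invalid.
So O(r) is not derivable, and the apparent clash with O(not r) does not arise.
A world satisfying every obligation exists (e.g. g=true, j=true, m=false, n=false, p=false, q=true, r=false, u=false, w=false); no atom is both obligatory and forbidden, so the set is consistent.

Consistent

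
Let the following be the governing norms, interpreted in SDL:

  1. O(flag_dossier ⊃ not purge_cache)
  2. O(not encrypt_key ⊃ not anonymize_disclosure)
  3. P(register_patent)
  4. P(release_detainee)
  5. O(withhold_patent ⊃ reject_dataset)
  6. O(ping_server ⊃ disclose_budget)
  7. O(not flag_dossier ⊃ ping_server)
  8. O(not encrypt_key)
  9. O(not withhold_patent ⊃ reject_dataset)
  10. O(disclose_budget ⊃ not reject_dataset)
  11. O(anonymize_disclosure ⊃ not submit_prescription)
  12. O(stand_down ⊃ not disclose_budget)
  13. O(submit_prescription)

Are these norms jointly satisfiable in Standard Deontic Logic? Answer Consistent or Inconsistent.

Premise 11 is O(anonymize_disclosure ⊃ not submit_prescription), but O(anonymize_disclosure) is not derivable from the premises, so it does not yield O(not submit_prescription).
So O(not submit_prescription) is not derivable, and the apparent clash with O(submit_prescription) does not arise.
A world satisfying every obligation exists (e.g. anonymize_disclosure=false, disclose_budget=false, encrypt_key=false, flag_dossier=true, ping_server=false, purge_cache=false, register_patent=false, reject_dataset=true, release_detainee=false, stand_down=false, submit_prescription=true, withhold_patent=false); no atom is both obligatory and forbidden, so the set is consistent.

Consistent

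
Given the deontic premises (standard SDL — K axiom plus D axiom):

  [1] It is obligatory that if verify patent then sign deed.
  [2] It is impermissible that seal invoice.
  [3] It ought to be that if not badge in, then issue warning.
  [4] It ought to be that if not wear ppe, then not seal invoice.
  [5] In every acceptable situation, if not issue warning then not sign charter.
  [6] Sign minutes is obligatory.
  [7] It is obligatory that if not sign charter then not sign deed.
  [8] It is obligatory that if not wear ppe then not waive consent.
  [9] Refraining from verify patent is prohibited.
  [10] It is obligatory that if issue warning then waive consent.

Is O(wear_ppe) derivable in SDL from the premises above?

F(¬verify_patent) at premise 9 means O(verify_patent).
With premise 1, O(verify_patent → sign_deed), the K-axiom yields O(sign_deed).
The contrapositive of premise 7 (O(¬sign_charter → ¬sign_deed)) is O(sign_deed → sign_charter), and O(sign_deed) is already established, so O(sign_charter).
Premise 5 is O(¬issue_warning → ¬sign_charter); contrapositively O(sign_charter → issue_warning). Since O(sign_charter) holds, K gives O(issue_warning).
With premise 10, O(issue_warning → waive_consent), the K-axiom yields O(waive_consent).
The contrapositive of premise 8 (O(¬wear_ppe → ¬waive_consent)) is O(waive_consent → wear_ppe), and O(waive_consent) is already established, so O(wear_ppe).
Premises 2, 3, 4, 6 do not contribute to this derivation.
So O(wear_ppe) follows.

Yes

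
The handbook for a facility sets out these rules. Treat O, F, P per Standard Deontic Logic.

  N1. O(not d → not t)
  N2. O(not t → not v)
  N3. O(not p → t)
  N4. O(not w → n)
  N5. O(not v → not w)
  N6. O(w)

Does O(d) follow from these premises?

Yes

Premise 6 states O(w) outright.
Premise 5 is O(not v → not w); contrapositively O(w → v). Since O(w) holds, K gives O(v).
Premise 2, O(not t → not v), contraposes to O(v → t); with O(v) we get O(t).
Premise 1 is O(not d → not t); contrapositively O(t → d). Since O(t) holds, K gives O(d).
Premises 3, 4 do not contribute to this derivation.
So O(d) follows.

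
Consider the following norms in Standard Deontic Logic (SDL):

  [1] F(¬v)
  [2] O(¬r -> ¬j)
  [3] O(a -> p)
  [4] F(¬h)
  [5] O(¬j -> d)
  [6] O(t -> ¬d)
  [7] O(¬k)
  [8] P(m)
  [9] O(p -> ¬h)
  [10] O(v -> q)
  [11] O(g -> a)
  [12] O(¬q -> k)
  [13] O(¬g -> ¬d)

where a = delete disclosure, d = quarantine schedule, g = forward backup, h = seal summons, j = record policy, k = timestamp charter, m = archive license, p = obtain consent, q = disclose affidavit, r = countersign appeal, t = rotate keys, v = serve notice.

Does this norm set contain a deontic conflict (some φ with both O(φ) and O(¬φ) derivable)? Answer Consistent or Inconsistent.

Premise 12 is O(¬q -> k), but O(¬q) is not derivable from the premises, so it does not yield O(k).
So O(k) is not derivable, and the apparent clash with O(¬k) does not arise.
A world satisfying every obligation exists (e.g. a=false, d=false, g=false, h=true, j=true, k=false, m=false, p=false, q=true, r=true, t=false, v=true); no atom is both obligatory and forbidden, so the set is consistent.

Consistent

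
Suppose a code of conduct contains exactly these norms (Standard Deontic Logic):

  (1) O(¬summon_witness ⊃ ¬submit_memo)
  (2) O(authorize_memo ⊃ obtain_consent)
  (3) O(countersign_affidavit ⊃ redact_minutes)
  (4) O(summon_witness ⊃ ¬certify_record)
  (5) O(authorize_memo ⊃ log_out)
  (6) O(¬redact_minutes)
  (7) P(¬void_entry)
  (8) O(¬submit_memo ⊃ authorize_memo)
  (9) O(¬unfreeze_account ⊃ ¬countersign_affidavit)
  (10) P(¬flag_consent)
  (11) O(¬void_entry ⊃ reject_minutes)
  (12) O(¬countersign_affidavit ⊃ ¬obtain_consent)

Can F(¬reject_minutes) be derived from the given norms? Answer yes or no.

Premise 11 is O(¬void_entry ⊃ reject_minutes), but O(¬void_entry) is not derivable from the premises (the permission P(¬void_entry) asserts only ¬O(void_entry), not O(¬void_entry)), so it does not yield O(reject_minutes).
No other premise forces O(reject_minutes). An ideal world satisfying every premise can still have ¬reject_minutes true, so F(¬reject_minutes) is not derivable.

No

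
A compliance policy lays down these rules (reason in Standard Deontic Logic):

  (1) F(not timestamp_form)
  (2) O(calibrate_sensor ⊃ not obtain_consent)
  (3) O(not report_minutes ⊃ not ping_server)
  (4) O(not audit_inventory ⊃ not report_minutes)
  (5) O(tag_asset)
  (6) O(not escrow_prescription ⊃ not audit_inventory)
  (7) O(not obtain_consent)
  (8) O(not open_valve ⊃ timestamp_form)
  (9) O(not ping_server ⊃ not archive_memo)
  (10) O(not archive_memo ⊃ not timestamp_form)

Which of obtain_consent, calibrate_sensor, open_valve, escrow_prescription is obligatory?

escrow_prescription

F(not timestamp_form) at premise 1 means O(timestamp_form).
Premise 10 is O(not archive_memo ⊃ not timestamp_form); contrapositively O(timestamp_form ⊃ archive_memo). Since O(timestamp_form) holds, K gives O(archive_memo).
Premise 9, O(not ping_server ⊃ not archive_memo), contraposes to O(archive_memo ⊃ ping_server); with O(archive_memo) we get O(ping_server).
The contrapositive of premise 3 (O(not report_minutes ⊃ not ping_server)) is O(ping_server ⊃ report_minutes), and O(ping_server) is already established, so O(report_minutes).
Premise 4 is O(not audit_inventory ⊃ not report_minutes); contrapositively O(report_minutes ⊃ audit_inventory). Since O(report_minutes) holds, K gives O(audit_inventory).
Premise 6, O(not escrow_prescription ⊃ not audit_inventory), contraposes to O(audit_inventory ⊃ escrow_prescription); with O(audit_inventory) we get O(escrow_prescription).
So O(escrow_prescription) holds — escrow_prescription is obligatory. None of the other listed options is made obligatory by any chain of premises.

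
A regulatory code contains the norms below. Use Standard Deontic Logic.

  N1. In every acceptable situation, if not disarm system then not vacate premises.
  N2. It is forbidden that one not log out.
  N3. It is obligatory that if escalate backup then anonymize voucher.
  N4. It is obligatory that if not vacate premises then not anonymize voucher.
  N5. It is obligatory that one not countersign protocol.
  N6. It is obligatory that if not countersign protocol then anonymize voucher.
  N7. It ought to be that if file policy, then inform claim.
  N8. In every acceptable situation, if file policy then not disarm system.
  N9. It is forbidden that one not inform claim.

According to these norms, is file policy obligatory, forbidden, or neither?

From premise 5 we have O(¬countersign_protocol).
Applying K to premise 6 (O(¬countersign_protocol → anonymize_voucher)) and O(¬countersign_protocol) yields O(anonymize_voucher).
The contrapositive of premise 4 (O(¬vacate_premises → ¬anonymize_voucher)) is O(anonymize_voucher → vacate_premises), and O(anonymize_voucher) is already established, so O(vacate_premises).
Premise 1 is O(¬disarm_system → ¬vacate_premises); contrapositively O(vacate_premises → disarm_system). Since O(vacate_premises) holds, K gives O(disarm_system).
Premise 8 is O(file_policy → ¬disarm_system); contrapositively O(disarm_system → ¬file_policy). Since O(disarm_system) holds, K gives O(¬file_policy).
Premises 2, 3, 7, 9 do not contribute to this derivation.
Thus O(¬file_policy), which is F(file_policy): file_policy is forbidden.

Forbidden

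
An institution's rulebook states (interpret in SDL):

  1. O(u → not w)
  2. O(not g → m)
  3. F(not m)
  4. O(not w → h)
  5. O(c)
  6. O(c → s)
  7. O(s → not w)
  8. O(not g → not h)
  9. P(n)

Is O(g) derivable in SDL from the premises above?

Yes

Premise 5 gives O(c).
From O(c) and premise 6, O(c → s), we obtain O(s).
Premise 7 is O(s → not w); since O(s), deontic closure gives O(not w).
From O(not w) and premise 4, O(not w → h), we obtain O(h).
Premise 8 is O(not g → not h); contrapositively O(h → g). Since O(h) holds, K gives O(g).
Premises 1, 2, 3, 9 do not contribute to this derivation.
So O(g) follows.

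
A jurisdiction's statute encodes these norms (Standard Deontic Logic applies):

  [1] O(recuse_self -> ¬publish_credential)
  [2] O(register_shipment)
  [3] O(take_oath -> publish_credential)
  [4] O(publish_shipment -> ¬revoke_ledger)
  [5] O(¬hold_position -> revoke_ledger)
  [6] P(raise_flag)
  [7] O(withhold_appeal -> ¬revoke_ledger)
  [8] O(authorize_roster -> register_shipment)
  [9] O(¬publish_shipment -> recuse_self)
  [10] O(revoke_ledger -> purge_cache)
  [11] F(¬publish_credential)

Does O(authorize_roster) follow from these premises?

Premise 8 is O(authorize_roster -> register_shipment); even if O(register_shipment) held, inferring O(authorize_roster) would be affirming the consequent — invalid.
No other premise forces O(authorize_roster). An ideal world satisfying every premise can still have authorize_roster false, so O(authorize_roster) is not derivable.

No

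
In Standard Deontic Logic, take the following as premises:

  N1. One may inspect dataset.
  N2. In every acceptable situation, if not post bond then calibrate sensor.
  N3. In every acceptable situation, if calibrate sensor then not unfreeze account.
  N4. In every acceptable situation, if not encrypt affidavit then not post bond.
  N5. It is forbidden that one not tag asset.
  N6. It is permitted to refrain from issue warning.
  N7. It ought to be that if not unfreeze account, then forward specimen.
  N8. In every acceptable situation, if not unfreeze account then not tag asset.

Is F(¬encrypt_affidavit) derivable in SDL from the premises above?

Yes

Premise 5 is F(¬tag_asset), i.e. O(tag_asset).
Premise 8, O(¬unfreeze_account → ¬tag_asset), contraposes to O(tag_asset → unfreeze_account); with O(tag_asset) we get O(unfreeze_account).
Premise 3, O(calibrate_sensor → ¬unfreeze_account), contraposes to O(unfreeze_account → ¬calibrate_sensor); with O(unfreeze_account) we get O(¬calibrate_sensor).
The contrapositive of premise 2 (O(¬post_bond → calibrate_sensor)) is O(¬calibrate_sensor → post_bond), and O(¬calibrate_sensor) is already established, so O(post_bond).
The contrapositive of premise 4 (O(¬encrypt_affidavit → ¬post_bond)) is O(post_bond → encrypt_affidavit), and O(post_bond) is already established, so O(encrypt_affidavit).
Premises 1, 6, 7 do not contribute to this derivation.
So O(encrypt_affidavit) holds, i.e. F(¬encrypt_affidavit). The claim follows.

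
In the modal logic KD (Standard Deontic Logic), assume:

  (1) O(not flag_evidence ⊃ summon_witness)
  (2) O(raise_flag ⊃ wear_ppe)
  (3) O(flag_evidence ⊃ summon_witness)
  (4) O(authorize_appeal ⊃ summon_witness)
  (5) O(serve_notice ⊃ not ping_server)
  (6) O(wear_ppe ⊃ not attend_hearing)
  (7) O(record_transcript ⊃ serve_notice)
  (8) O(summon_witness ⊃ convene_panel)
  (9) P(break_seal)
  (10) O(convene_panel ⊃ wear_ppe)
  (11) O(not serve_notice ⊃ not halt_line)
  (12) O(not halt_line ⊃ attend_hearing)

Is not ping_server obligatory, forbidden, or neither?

By case analysis on not flag_evidence: premise 1 gives O(not flag_evidence ⊃ summon_witness) and premise 3 gives O(flag_evidence ⊃ summon_witness), so O(summon_witness) either way.
Applying K to premise 8 (O(summon_witness ⊃ convene_panel)) and O(summon_witness) yields O(convene_panel).
Applying K to premise 10 (O(convene_panel ⊃ wear_ppe)) and O(convene_panel) yields O(wear_ppe).
With premise 6, O(wear_ppe ⊃ not attend_hearing), the K-axiom yields O(not attend_hearing).
Premise 12, O(not halt_line ⊃ attend_hearing), contraposes to O(not attend_hearing ⊃ halt_line); with O(not attend_hearing) we get O(halt_line).
Premise 11 is O(not serve_notice ⊃ not halt_line); contrapositively O(halt_line ⊃ serve_notice). Since O(halt_line) holds, K gives O(serve_notice).
Applying K to premise 5 (O(serve_notice ⊃ not ping_server)) and O(serve_notice) yields O(not ping_server).
Premises 2, 4, 7, 9 do not contribute to this derivation.
Hence not ping_server is obligatory.

Obligatory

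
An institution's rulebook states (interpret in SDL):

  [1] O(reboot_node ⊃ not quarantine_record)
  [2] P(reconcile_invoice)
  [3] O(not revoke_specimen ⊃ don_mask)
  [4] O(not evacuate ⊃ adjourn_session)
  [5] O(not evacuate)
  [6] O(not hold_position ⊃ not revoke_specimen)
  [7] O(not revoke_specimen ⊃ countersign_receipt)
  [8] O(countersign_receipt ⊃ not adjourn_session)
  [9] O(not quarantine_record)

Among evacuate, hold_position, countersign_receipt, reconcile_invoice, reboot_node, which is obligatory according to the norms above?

From premise 5 we have O(not evacuate).
With premise 4, O(not evacuate ⊃ adjourn_session), the K-axiom yields O(adjourn_session).
Premise 8 is O(countersign_receipt ⊃ not adjourn_session); contrapositively O(adjourn_session ⊃ not countersign_receipt). Since O(adjourn_session) holds, K gives O(not countersign_receipt).
Premise 7 is O(not revoke_specimen ⊃ countersign_receipt); contrapositively O(not countersign_receipt ⊃ revoke_specimen). Since O(not countersign_receipt) holds, K gives O(revoke_specimen).
Premise 6, O(not hold_position ⊃ not revoke_specimen), contraposes to O(revoke_specimen ⊃ hold_position); with O(revoke_specimen) we get O(hold_position).
So O(hold_position) holds — hold_position is obligatory. None of the other listed options is made obligatory by any chain of premises.

hold_position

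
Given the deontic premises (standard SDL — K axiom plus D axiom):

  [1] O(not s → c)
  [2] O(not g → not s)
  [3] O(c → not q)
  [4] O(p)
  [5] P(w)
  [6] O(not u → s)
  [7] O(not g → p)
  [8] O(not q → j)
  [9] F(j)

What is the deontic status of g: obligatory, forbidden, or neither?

Obligatory

Premise 9 is F(j), i.e. O(not j).
Premise 8 is O(not q → j); contrapositively O(not j → q). Since O(not j) holds, K gives O(q).
Premise 3, O(c → not q), contraposes to O(q → not c); with O(q) we get O(not c).
Premise 1 is O(not s → c); contrapositively O(not c → s). Since O(not c) holds, K gives O(s).
The contrapositive of premise 2 (O(not g → not s)) is O(s → g), and O(s) is already established, so O(g).
Premises 4, 5, 6, 7 do not contribute to this derivation.
Hence g is obligatory.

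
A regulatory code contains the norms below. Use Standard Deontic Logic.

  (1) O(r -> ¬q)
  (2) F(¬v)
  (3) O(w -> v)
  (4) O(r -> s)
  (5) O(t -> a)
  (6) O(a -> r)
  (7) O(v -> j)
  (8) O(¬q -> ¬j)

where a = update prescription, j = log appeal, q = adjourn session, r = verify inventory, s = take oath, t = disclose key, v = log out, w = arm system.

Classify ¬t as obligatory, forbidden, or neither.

F(¬v) at premise 2 means O(v).
From O(v) and premise 7, O(v -> j), we obtain O(j).
Premise 8 is O(¬q -> ¬j); contrapositively O(j -> q). Since O(j) holds, K gives O(q).
The contrapositive of premise 1 (O(r -> ¬q)) is O(q -> ¬r), and O(q) is already established, so O(¬r).
Premise 6 is O(a -> r); contrapositively O(¬r -> ¬a). Since O(¬r) holds, K gives O(¬a).
Premise 5, O(t -> a), contraposes to O(¬a -> ¬t); with O(¬a) we get O(¬t).
Premises 3, 4 do not contribute to this derivation.
Hence ¬t is obligatory.

Obligatory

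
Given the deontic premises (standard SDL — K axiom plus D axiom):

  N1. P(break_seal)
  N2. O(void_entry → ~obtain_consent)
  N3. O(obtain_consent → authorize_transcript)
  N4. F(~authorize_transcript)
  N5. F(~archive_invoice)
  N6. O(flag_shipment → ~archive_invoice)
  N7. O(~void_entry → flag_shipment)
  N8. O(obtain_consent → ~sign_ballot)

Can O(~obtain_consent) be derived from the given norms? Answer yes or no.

Premise 5, F(~archive_invoice), is equivalent to O(archive_invoice).
The contrapositive of premise 6 (O(flag_shipment → ~archive_invoice)) is O(archive_invoice → ~flag_shipment), and O(archive_invoice) is already established, so O(~flag_shipment).
Premise 7 is O(~void_entry → flag_shipment); contrapositively O(~flag_shipment → void_entry). Since O(~flag_shipment) holds, K gives O(void_entry).
From O(void_entry) and premise 2, O(void_entry → ~obtain_consent), we obtain O(~obtain_consent).
Premises 1, 3, 4, 8 do not contribute to this derivation.
So O(~obtain_consent) follows.

Yes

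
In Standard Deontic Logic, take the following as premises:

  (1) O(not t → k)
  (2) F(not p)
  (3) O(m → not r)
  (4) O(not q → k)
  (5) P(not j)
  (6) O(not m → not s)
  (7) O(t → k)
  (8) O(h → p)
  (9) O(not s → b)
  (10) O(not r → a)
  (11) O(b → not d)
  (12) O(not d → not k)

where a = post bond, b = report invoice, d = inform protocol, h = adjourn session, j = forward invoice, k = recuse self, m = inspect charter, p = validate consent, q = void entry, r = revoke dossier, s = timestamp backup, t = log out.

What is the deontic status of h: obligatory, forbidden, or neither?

Premise 8 is O(h → p); even if O(p) held, inferring O(h) would be affirming the consequent — invalid.
No premise or chain of K-axiom applications forces O(h), and none forces O(not h). So h is neither obligatory nor forbidden under these norms.

Neither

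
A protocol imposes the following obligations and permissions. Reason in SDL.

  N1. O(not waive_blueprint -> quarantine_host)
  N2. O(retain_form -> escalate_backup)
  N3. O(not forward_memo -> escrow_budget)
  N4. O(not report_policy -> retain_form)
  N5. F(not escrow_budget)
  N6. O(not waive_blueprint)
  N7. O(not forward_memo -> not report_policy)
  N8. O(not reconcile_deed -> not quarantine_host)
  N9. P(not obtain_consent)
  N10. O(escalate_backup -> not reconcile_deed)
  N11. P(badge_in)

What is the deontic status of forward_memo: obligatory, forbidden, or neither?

Obligatory

Premise 6 states O(not waive_blueprint) outright.
With premise 1, O(not waive_blueprint -> quarantine_host), the K-axiom yields O(quarantine_host).
The contrapositive of premise 8 (O(not reconcile_deed -> not quarantine_host)) is O(quarantine_host -> reconcile_deed), and O(quarantine_host) is already established, so O(reconcile_deed).
Premise 10, O(escalate_backup -> not reconcile_deed), contraposes to O(reconcile_deed -> not escalate_backup); with O(reconcile_deed) we get O(not escalate_backup).
Premise 2 is O(retain_form -> escalate_backup); contrapositively O(not escalate_backup -> not retain_form). Since O(not escalate_backup) holds, K gives O(not retain_form).
Premise 4 is O(not report_policy -> retain_form); contrapositively O(not retain_form -> report_policy). Since O(not retain_form) holds, K gives O(report_policy).
Premise 7, O(not forward_memo -> not report_policy), contraposes to O(report_policy -> forward_memo); with O(report_policy) we get O(forward_memo).
Premises 3, 5, 9, 11 do not contribute to this derivation.
Hence forward_memo is obligatory.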